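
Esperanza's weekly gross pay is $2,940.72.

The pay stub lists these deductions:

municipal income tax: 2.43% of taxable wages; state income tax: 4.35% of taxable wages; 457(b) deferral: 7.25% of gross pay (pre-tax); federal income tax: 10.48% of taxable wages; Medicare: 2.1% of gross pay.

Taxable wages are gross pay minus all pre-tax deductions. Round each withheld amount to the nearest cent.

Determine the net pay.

$2,194.99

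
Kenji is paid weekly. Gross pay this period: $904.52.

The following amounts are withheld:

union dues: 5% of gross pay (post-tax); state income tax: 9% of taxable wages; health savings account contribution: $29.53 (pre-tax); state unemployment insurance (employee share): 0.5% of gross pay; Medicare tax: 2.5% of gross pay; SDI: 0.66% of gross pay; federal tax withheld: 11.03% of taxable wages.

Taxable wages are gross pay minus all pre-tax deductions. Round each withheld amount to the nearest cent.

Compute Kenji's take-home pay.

$621.40

Health savings account contribution: $29.53
Taxable wages = $904.52 − $29.53 = $874.99
Federal tax withheld: $874.99 × 0.1103 = $96.51
State income tax: $874.99 × 0.09 = $78.75
State unemployment insurance (employee share): $904.52 × 0.005 = $4.52
Medicare tax: $904.52 × 0.025 = $22.61
SDI: $904.52 × 0.0066 = $5.97
Union dues: $904.52 × 0.05 = $45.23
Total deductions = $29.53 + $96.51 + $78.75 + $4.52 + $22.61 + $5.97 + $45.23 = $283.12
Net pay = $904.52 − $283.12 = $621.40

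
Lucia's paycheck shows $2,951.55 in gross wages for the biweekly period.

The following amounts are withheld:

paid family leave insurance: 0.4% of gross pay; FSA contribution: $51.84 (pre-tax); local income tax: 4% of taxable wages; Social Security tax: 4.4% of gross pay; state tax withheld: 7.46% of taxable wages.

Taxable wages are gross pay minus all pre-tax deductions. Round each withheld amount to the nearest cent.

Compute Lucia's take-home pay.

FSA contribution: $51.84
Taxable wages = $2,951.55 − $51.84 = $2,899.71
Local income tax: $2,899.71 × 0.04 = $115.99
State tax withheld: $2,899.71 × 0.0746 = $216.32
Social Security tax: $2,951.55 × 0.044 = $129.87
Paid family leave insurance: $2,951.55 × 0.004 = $11.81
Total deductions = $51.84 + $115.99 + $216.32 + $129.87 + $11.81 = $525.83
Net pay = $2,951.55 − $525.83 = $2,425.72

$2,425.72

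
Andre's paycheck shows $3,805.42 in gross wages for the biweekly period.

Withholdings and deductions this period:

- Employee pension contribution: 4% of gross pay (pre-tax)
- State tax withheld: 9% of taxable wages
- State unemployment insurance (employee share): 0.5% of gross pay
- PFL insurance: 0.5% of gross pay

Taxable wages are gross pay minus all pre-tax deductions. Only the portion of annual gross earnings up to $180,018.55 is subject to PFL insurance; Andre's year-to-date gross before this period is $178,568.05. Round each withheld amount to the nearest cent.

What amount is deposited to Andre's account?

$3,298.13

Employee pension contribution: $3,805.42 × 0.04 = $152.22
Taxable wages = $3,805.42 − $152.22 = $3,653.20
State tax withheld: $3,653.20 × 0.09 = $328.79
State unemployment insurance (employee share): $3,805.42 × 0.005 = $19.03
PFL insurance: only $180,018.55 − $178,568.05 = $1,450.50 of this check is subject → $1,450.50 × 0.005 = $7.25
Total deductions = $152.22 + $328.79 + $19.03 + $7.25 = $507.29
Net pay = $3,805.42 − $507.29 = $3,298.13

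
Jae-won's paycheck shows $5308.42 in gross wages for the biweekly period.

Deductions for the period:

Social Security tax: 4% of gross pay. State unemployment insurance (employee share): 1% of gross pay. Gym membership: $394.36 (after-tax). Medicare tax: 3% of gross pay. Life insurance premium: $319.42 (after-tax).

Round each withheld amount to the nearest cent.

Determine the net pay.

$4169.97

Medicare tax: $5308.42 × 0.03 = $159.25
Social Security tax: $5308.42 × 0.04 = $212.34
State unemployment insurance (employee share): $5308.42 × 0.01 = $53.08
Gym membership: $394.36
Life insurance premium: $319.42
Total deductions = $159.25 + $212.34 + $53.08 + $394.36 + $319.42 = $1138.45
Net pay = $5308.42 − $1138.45 = $4169.97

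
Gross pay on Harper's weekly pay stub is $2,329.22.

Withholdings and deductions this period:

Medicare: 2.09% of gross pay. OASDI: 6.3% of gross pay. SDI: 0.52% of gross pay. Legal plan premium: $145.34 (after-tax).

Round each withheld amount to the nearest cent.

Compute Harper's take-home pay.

$1,976.35

SDI: $2,329.22 × 0.0052 = $12.11
OASDI: $2,329.22 × 0.063 = $146.74
Medicare: $2,329.22 × 0.0209 = $48.68
Legal plan premium: $145.34
Total deductions = $12.11 + $146.74 + $48.68 + $145.34 = $352.87
Net pay = $2,329.22 − $352.87 = $1,976.35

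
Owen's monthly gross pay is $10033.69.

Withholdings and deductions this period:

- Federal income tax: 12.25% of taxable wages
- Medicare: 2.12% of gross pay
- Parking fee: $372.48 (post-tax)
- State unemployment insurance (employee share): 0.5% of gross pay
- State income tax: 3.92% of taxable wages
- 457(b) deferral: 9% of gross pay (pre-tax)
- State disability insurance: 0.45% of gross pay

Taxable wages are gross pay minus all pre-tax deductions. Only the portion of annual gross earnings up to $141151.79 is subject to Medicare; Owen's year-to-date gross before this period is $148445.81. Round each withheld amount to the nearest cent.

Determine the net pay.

457(b) deferral: $10033.69 × 0.09 = $903.03
Taxable wages = $10033.69 − $903.03 = $9130.66
Federal income tax: $9130.66 × 0.1225 = $1118.51
State income tax: $9130.66 × 0.0392 = $357.92
Medicare: annual cap $141151.79 already reached (YTD $148445.81), so $0.00
State unemployment insurance (employee share): $10033.69 × 0.005 = $50.17
State disability insurance: $10033.69 × 0.0045 = $45.15
Parking fee: $372.48
Total deductions = $903.03 + $1118.51 + $357.92 + $0.00 + $50.17 + $45.15 + $372.48 = $2847.26
Net pay = $10033.69 − $2847.26 = $7186.43

$7186.43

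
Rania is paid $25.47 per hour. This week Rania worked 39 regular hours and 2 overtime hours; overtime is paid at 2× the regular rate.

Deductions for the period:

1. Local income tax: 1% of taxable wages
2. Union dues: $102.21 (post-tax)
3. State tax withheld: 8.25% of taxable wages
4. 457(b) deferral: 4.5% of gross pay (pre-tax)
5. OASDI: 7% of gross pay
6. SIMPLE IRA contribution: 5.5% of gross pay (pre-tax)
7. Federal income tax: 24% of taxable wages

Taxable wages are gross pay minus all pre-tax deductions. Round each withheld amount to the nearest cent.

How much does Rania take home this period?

Regular pay: 39 × $25.47 = $993.33
Overtime pay: 2 × $25.47 × 2 = $101.88
Gross pay = $993.33 + $101.88 = $1095.21
SIMPLE IRA contribution: $1095.21 × 0.055 = $60.24
457(b) deferral: $1095.21 × 0.045 = $49.28
Pre-tax total = $60.24 + $49.28 = $109.52
Taxable wages = $1095.21 − $109.52 = $985.69
Local income tax: $985.69 × 0.01 = $9.86
Federal income tax: $985.69 × 0.24 = $236.57
State tax withheld: $985.69 × 0.0825 = $81.32
OASDI: $1095.21 × 0.07 = $76.66
Union dues: $102.21
Total deductions = $60.24 + $49.28 + $9.86 + $236.57 + $81.32 + $76.66 + $102.21 = $616.14
Net pay = $1095.21 − $616.14 = $479.07

$479.07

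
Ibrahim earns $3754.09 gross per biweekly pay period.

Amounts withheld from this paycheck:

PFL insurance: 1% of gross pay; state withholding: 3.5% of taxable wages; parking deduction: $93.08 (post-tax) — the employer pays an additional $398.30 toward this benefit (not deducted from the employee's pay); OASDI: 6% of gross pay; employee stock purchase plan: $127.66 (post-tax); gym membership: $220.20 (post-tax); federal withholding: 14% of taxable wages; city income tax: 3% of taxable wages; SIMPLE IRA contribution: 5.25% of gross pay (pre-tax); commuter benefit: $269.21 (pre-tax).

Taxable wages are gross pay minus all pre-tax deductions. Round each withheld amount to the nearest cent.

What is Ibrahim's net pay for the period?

$1910.07

SIMPLE IRA contribution: $3754.09 × 0.0525 = $197.09
Commuter benefit: $269.21
Pre-tax total = $197.09 + $269.21 = $466.30
Taxable wages = $3754.09 − $466.30 = $3287.79
City income tax: $3287.79 × 0.03 = $98.63
Federal withholding: $3287.79 × 0.14 = $460.29
State withholding: $3287.79 × 0.035 = $115.07
PFL insurance: $3754.09 × 0.01 = $37.54
OASDI: $3754.09 × 0.06 = $225.25
Employee stock purchase plan: $127.66
Parking deduction: $93.08
Gym membership: $220.20
(Employer's $398.30 toward parking deduction is not withheld from the employee.)
Total deductions = $197.09 + $269.21 + $98.63 + $460.29 + $115.07 + $37.54 + $225.25 + $127.66 + $93.08 + $220.20 = $1844.02
Net pay = $3754.09 − $1844.02 = $1910.07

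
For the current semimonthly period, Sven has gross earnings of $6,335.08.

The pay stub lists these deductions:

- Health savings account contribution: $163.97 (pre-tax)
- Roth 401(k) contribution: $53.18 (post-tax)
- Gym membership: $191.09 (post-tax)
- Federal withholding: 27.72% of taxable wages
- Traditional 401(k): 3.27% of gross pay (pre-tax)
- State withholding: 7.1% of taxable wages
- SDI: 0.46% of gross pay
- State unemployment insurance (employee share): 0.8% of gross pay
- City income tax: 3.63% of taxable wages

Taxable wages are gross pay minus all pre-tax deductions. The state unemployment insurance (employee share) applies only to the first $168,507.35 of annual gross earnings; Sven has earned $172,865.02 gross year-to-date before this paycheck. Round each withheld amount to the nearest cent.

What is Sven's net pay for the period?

$3,397.40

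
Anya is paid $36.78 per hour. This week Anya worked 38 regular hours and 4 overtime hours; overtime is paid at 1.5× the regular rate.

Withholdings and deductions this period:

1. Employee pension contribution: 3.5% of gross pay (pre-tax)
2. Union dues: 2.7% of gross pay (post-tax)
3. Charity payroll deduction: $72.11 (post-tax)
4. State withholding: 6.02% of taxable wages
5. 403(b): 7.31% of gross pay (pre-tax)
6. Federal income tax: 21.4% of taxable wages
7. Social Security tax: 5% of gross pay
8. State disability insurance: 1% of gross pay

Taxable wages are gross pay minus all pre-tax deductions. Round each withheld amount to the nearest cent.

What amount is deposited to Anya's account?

$834.71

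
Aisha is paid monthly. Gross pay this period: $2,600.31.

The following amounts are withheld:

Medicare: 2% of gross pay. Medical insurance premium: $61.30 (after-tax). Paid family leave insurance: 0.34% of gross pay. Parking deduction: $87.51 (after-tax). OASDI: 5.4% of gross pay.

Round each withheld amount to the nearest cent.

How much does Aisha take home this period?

$2,250.23

OASDI: $2,600.31 × 0.054 = $140.42
Medicare: $2,600.31 × 0.02 = $52.01
Paid family leave insurance: $2,600.31 × 0.0034 = $8.84
Parking deduction: $87.51
Medical insurance premium: $61.30
Total deductions = $140.42 + $52.01 + $8.84 + $87.51 + $61.30 = $350.08
Net pay = $2,600.31 − $350.08 = $2,250.23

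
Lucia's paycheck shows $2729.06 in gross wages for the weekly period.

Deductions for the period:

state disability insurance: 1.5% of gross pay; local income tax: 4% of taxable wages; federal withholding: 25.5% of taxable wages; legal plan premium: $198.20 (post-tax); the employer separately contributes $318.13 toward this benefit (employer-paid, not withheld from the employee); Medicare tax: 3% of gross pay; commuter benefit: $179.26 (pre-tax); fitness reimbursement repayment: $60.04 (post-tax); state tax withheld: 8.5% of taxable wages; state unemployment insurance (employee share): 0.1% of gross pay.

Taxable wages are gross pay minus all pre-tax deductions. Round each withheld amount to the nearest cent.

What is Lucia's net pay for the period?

Commuter benefit: $179.26
Taxable wages = $2729.06 − $179.26 = $2549.80
State tax withheld: $2549.80 × 0.085 = $216.73
Federal withholding: $2549.80 × 0.255 = $650.20
Local income tax: $2549.80 × 0.04 = $101.99
Medicare tax: $2729.06 × 0.03 = $81.87
State disability insurance: $2729.06 × 0.015 = $40.94
State unemployment insurance (employee share): $2729.06 × 0.001 = $2.73
Fitness reimbursement repayment: $60.04
Legal plan premium: $198.20
(Employer's $318.13 toward legal plan premium is not withheld from the employee.)
Total deductions = $179.26 + $216.73 + $650.20 + $101.99 + $81.87 + $40.94 + $2.73 + $60.04 + $198.20 = $1531.96
Net pay = $2729.06 − $1531.96 = $1197.10

$1197.10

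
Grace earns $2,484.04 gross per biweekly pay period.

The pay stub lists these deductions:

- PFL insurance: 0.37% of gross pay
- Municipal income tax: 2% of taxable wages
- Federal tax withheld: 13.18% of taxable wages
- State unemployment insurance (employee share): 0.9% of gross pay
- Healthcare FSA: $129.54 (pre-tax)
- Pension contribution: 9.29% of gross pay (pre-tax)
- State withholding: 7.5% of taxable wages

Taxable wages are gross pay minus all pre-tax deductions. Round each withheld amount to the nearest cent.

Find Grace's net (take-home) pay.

$1,610.52

Healthcare FSA: $129.54
Pension contribution: $2,484.04 × 0.0929 = $230.77
Pre-tax total = $129.54 + $230.77 = $360.31
Taxable wages = $2,484.04 − $360.31 = $2,123.73
State withholding: $2,123.73 × 0.075 = $159.28
Federal tax withheld: $2,123.73 × 0.1318 = $279.91
Municipal income tax: $2,123.73 × 0.02 = $42.47
PFL insurance: $2,484.04 × 0.0037 = $9.19
State unemployment insurance (employee share): $2,484.04 × 0.009 = $22.36
Total deductions = $129.54 + $230.77 + $159.28 + $279.91 + $42.47 + $9.19 + $22.36 = $873.52
Net pay = $2,484.04 − $873.52 = $1,610.52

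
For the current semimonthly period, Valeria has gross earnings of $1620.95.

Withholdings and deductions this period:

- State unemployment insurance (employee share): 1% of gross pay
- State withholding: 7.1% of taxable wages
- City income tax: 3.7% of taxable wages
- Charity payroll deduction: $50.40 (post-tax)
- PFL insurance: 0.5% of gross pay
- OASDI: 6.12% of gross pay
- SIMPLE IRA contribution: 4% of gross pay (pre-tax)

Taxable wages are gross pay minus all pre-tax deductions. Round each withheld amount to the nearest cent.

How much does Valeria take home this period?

SIMPLE IRA contribution: $1620.95 × 0.04 = $64.84
Taxable wages = $1620.95 − $64.84 = $1556.11
State withholding: $1556.11 × 0.071 = $110.48
City income tax: $1556.11 × 0.037 = $57.58
PFL insurance: $1620.95 × 0.005 = $8.10
OASDI: $1620.95 × 0.0612 = $99.20
State unemployment insurance (employee share): $1620.95 × 0.01 = $16.21
Charity payroll deduction: $50.40
Total deductions = $64.84 + $110.48 + $57.58 + $8.10 + $99.20 + $16.21 + $50.40 = $406.81
Net pay = $1620.95 − $406.81 = $1214.14

$1214.14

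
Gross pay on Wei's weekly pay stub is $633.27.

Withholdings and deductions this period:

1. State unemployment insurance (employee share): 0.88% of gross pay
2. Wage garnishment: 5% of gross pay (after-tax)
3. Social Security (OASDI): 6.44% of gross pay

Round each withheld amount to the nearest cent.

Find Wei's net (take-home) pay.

State unemployment insurance (employee share): $633.27 × 0.0088 = $5.57
Social Security (OASDI): $633.27 × 0.0644 = $40.78
Wage garnishment: $633.27 × 0.05 = $31.66
Total deductions = $5.57 + $40.78 + $31.66 = $78.01
Net pay = $633.27 − $78.01 = $555.26

$555.26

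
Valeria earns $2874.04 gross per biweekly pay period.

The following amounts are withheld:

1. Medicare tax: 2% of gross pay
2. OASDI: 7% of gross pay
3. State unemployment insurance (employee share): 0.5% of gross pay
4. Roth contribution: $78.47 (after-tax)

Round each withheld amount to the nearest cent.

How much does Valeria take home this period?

$2522.54

OASDI: $2874.04 × 0.07 = $201.18
State unemployment insurance (employee share): $2874.04 × 0.005 = $14.37
Medicare tax: $2874.04 × 0.02 = $57.48
Roth contribution: $78.47
Total deductions = $201.18 + $14.37 + $57.48 + $78.47 = $351.50
Net pay = $2874.04 − $351.50 = $2522.54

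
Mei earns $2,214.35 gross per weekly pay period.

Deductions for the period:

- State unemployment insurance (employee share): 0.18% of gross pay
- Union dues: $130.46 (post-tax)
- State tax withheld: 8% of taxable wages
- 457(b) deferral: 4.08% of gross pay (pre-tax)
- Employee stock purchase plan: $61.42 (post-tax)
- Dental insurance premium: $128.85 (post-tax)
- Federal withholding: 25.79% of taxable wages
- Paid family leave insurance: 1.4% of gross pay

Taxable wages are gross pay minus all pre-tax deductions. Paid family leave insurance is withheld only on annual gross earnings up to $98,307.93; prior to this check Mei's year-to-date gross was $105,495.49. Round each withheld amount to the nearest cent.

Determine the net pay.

457(b) deferral: $2,214.35 × 0.0408 = $90.35
Taxable wages = $2,214.35 − $90.35 = $2,124.00
State tax withheld: $2,124.00 × 0.08 = $169.92
Federal withholding: $2,124.00 × 0.2579 = $547.78
State unemployment insurance (employee share): $2,214.35 × 0.0018 = $3.99
Paid family leave insurance: annual cap $98,307.93 already reached (YTD $105,495.49), so $0.00
Dental insurance premium: $128.85
Employee stock purchase plan: $61.42
Union dues: $130.46
Total deductions = $90.35 + $169.92 + $547.78 + $3.99 + $0.00 + $128.85 + $61.42 + $130.46 = $1,132.77
Net pay = $2,214.35 − $1,132.77 = $1,081.58

$1,081.58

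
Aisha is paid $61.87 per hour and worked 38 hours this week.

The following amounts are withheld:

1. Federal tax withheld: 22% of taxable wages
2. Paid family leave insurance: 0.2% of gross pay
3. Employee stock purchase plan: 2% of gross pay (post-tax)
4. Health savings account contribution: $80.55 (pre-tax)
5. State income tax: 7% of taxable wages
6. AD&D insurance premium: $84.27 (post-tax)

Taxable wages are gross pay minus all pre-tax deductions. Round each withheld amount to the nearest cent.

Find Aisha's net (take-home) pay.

Gross pay: 38 × $61.87 = $2,351.06
Health savings account contribution: $80.55
Taxable wages = $2,351.06 − $80.55 = $2,270.51
Federal tax withheld: $2,270.51 × 0.22 = $499.51
State income tax: $2,270.51 × 0.07 = $158.94
Paid family leave insurance: $2,351.06 × 0.002 = $4.70
Employee stock purchase plan: $2,351.06 × 0.02 = $47.02
AD&D insurance premium: $84.27
Total deductions = $80.55 + $499.51 + $158.94 + $4.70 + $47.02 + $84.27 = $874.99
Net pay = $2,351.06 − $874.99 = $1,476.07

$1,476.07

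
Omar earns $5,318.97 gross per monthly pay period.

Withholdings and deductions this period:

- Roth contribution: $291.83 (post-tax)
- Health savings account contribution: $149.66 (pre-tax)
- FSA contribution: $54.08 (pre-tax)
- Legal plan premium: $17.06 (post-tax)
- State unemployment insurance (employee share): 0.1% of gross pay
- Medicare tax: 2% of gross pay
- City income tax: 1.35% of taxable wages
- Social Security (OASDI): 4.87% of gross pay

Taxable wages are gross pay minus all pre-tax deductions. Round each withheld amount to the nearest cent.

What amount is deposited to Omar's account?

Health savings account contribution: $149.66
FSA contribution: $54.08
Pre-tax total = $149.66 + $54.08 = $203.74
Taxable wages = $5,318.97 − $203.74 = $5,115.23
City income tax: $5,115.23 × 0.0135 = $69.06
State unemployment insurance (employee share): $5,318.97 × 0.001 = $5.32
Medicare tax: $5,318.97 × 0.02 = $106.38
Social Security (OASDI): $5,318.97 × 0.0487 = $259.03
Roth contribution: $291.83
Legal plan premium: $17.06
Total deductions = $149.66 + $54.08 + $69.06 + $5.32 + $106.38 + $259.03 + $291.83 + $17.06 = $952.42
Net pay = $5,318.97 − $952.42 = $4,366.55

$4,366.55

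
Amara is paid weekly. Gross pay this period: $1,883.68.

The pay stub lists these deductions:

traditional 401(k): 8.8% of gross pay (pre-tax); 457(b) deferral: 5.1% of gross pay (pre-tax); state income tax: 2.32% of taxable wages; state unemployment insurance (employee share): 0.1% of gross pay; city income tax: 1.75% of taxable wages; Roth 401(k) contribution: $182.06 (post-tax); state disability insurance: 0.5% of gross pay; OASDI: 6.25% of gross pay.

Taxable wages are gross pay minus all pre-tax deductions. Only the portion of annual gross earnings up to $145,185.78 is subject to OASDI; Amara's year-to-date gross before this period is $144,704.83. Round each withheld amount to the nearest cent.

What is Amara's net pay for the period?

$1,332.42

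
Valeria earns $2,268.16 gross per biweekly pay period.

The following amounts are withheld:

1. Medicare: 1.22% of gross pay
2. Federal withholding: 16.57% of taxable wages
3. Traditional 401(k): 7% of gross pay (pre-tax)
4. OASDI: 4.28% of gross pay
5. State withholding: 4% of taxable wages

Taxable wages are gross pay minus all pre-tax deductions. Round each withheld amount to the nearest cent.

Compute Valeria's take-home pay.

Traditional 401(k): $2,268.16 × 0.07 = $158.77
Taxable wages = $2,268.16 − $158.77 = $2,109.39
Federal withholding: $2,109.39 × 0.1657 = $349.53
State withholding: $2,109.39 × 0.04 = $84.38
OASDI: $2,268.16 × 0.0428 = $97.08
Medicare: $2,268.16 × 0.0122 = $27.67
Total deductions = $158.77 + $349.53 + $84.38 + $97.08 + $27.67 = $717.43
Net pay = $2,268.16 − $717.43 = $1,550.73

$1,550.73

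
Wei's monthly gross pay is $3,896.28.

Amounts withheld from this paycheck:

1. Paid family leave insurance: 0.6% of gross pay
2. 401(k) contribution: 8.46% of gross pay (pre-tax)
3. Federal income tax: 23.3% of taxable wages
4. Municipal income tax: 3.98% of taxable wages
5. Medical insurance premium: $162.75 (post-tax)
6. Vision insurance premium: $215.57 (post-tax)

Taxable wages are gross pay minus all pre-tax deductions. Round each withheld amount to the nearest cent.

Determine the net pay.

401(k) contribution: $3,896.28 × 0.0846 = $329.63
Taxable wages = $3,896.28 − $329.63 = $3,566.65
Federal income tax: $3,566.65 × 0.233 = $831.03
Municipal income tax: $3,566.65 × 0.0398 = $141.95
Paid family leave insurance: $3,896.28 × 0.006 = $23.38
Medical insurance premium: $162.75
Vision insurance premium: $215.57
Total deductions = $329.63 + $831.03 + $141.95 + $23.38 + $162.75 + $215.57 = $1,704.31
Net pay = $3,896.28 − $1,704.31 = $2,191.97

$2,191.97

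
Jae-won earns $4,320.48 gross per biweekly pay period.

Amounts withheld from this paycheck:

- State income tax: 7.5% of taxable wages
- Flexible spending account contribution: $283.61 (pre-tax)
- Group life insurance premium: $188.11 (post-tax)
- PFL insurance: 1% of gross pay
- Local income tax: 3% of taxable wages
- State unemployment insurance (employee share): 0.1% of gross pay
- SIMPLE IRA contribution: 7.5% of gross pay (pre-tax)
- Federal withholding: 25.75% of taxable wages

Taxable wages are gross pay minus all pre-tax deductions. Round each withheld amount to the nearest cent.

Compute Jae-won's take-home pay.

Flexible spending account contribution: $283.61
SIMPLE IRA contribution: $4,320.48 × 0.075 = $324.04
Pre-tax total = $283.61 + $324.04 = $607.65
Taxable wages = $4,320.48 − $607.65 = $3,712.83
State income tax: $3,712.83 × 0.075 = $278.46
Federal withholding: $3,712.83 × 0.2575 = $956.05
Local income tax: $3,712.83 × 0.03 = $111.38
State unemployment insurance (employee share): $4,320.48 × 0.001 = $4.32
PFL insurance: $4,320.48 × 0.01 = $43.20
Group life insurance premium: $188.11
Total deductions = $283.61 + $324.04 + $278.46 + $956.05 + $111.38 + $4.32 + $43.20 + $188.11 = $2,189.17
Net pay = $4,320.48 − $2,189.17 = $2,131.31

$2,131.31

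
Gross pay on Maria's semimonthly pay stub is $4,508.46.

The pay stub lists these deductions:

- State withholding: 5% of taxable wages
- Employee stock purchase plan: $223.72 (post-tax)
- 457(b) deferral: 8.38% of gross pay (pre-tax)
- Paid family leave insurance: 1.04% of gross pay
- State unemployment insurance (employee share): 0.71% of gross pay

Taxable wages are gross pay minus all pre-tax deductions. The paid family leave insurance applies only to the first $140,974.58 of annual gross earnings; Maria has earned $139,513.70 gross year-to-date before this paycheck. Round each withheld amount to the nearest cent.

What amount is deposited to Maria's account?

457(b) deferral: $4,508.46 × 0.0838 = $377.81
Taxable wages = $4,508.46 − $377.81 = $4,130.65
State withholding: $4,130.65 × 0.05 = $206.53
State unemployment insurance (employee share): $4,508.46 × 0.0071 = $32.01
Paid family leave insurance: only $140,974.58 − $139,513.70 = $1,460.88 of this check is subject → $1,460.88 × 0.0104 = $15.19
Employee stock purchase plan: $223.72
Total deductions = $377.81 + $206.53 + $32.01 + $15.19 + $223.72 = $855.26
Net pay = $4,508.46 − $855.26 = $3,653.20

$3,653.20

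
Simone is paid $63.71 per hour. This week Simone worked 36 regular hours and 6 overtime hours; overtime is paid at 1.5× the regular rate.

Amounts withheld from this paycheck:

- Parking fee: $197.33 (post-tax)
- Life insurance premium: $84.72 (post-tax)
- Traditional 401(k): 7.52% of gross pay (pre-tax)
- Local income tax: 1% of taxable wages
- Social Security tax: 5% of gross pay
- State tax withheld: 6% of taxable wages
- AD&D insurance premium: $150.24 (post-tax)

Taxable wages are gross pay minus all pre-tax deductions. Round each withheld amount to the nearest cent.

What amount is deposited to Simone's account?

Regular pay: 36 × $63.71 = $2,293.56
Overtime pay: 6 × $63.71 × 1.5 = $573.39
Gross pay = $2,293.56 + $573.39 = $2,866.95
Traditional 401(k): $2,866.95 × 0.0752 = $215.59
Taxable wages = $2,866.95 − $215.59 = $2,651.36
State tax withheld: $2,651.36 × 0.06 = $159.08
Local income tax: $2,651.36 × 0.01 = $26.51
Social Security tax: $2,866.95 × 0.05 = $143.35
Parking fee: $197.33
Life insurance premium: $84.72
AD&D insurance premium: $150.24
Total deductions = $215.59 + $159.08 + $26.51 + $143.35 + $197.33 + $84.72 + $150.24 = $976.82
Net pay = $2,866.95 − $976.82 = $1,890.13

$1,890.13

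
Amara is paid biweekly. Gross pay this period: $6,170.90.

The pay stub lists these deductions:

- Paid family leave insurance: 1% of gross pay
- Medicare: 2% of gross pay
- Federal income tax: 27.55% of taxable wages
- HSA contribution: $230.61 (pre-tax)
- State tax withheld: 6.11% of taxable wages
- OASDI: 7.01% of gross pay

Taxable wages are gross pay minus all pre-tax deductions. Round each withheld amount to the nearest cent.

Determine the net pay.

HSA contribution: $230.61
Taxable wages = $6,170.90 − $230.61 = $5,940.29
Federal income tax: $5,940.29 × 0.2755 = $1,636.55
State tax withheld: $5,940.29 × 0.0611 = $362.95
Medicare: $6,170.90 × 0.02 = $123.42
OASDI: $6,170.90 × 0.0701 = $432.58
Paid family leave insurance: $6,170.90 × 0.01 = $61.71
Total deductions = $230.61 + $1,636.55 + $362.95 + $123.42 + $432.58 + $61.71 = $2,847.82
Net pay = $6,170.90 − $2,847.82 = $3,323.08

$3,323.08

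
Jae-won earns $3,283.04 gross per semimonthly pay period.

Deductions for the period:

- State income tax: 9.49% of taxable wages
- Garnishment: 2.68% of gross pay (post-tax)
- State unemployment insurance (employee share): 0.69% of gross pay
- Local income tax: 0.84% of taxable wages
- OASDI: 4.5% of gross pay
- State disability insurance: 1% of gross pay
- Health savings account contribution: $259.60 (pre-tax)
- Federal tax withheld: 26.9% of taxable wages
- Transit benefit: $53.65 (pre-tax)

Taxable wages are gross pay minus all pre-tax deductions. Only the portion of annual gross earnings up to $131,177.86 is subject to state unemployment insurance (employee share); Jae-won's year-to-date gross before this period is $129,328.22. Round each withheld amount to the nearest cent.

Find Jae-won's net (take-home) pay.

$1,582.82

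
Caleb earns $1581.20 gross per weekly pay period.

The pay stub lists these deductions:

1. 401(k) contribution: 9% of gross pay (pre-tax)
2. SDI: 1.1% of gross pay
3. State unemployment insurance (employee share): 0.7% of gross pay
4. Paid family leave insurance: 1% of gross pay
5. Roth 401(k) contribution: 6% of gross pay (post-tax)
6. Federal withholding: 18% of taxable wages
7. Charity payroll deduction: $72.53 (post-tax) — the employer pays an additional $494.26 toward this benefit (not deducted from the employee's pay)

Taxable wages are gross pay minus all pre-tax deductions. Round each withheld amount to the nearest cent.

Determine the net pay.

$968.22

401(k) contribution: $1581.20 × 0.09 = $142.31
Taxable wages = $1581.20 − $142.31 = $1438.89
Federal withholding: $1438.89 × 0.18 = $259.00
SDI: $1581.20 × 0.011 = $17.39
Paid family leave insurance: $1581.20 × 0.01 = $15.81
State unemployment insurance (employee share): $1581.20 × 0.007 = $11.07
Roth 401(k) contribution: $1581.20 × 0.06 = $94.87
Charity payroll deduction: $72.53
(Employer's $494.26 toward charity payroll deduction is not withheld from the employee.)
Total deductions = $142.31 + $259.00 + $17.39 + $15.81 + $11.07 + $94.87 + $72.53 = $612.98
Net pay = $1581.20 − $612.98 = $968.22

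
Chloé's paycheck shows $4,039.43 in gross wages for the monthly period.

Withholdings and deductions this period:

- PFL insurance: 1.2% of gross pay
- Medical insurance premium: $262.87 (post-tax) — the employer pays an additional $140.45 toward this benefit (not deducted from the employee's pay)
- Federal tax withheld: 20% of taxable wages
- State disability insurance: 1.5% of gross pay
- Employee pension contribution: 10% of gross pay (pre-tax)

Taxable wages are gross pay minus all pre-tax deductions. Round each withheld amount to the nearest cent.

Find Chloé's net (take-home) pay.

Employee pension contribution: $4,039.43 × 0.1 = $403.94
Taxable wages = $4,039.43 − $403.94 = $3,635.49
Federal tax withheld: $3,635.49 × 0.2 = $727.10
State disability insurance: $4,039.43 × 0.015 = $60.59
PFL insurance: $4,039.43 × 0.012 = $48.47
Medical insurance premium: $262.87
(Employer's $140.45 toward medical insurance premium is not withheld from the employee.)
Total deductions = $403.94 + $727.10 + $60.59 + $48.47 + $262.87 = $1,502.97
Net pay = $4,039.43 − $1,502.97 = $2,536.46

$2,536.46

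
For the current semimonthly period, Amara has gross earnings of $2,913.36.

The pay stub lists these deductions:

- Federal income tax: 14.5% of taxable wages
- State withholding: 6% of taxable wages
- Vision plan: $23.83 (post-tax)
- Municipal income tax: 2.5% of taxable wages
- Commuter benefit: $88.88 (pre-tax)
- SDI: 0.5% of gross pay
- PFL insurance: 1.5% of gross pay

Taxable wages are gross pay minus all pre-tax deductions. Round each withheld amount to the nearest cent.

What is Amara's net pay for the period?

$2,092.75

Commuter benefit: $88.88
Taxable wages = $2,913.36 − $88.88 = $2,824.48
Municipal income tax: $2,824.48 × 0.025 = $70.61
Federal income tax: $2,824.48 × 0.145 = $409.55
State withholding: $2,824.48 × 0.06 = $169.47
PFL insurance: $2,913.36 × 0.015 = $43.70
SDI: $2,913.36 × 0.005 = $14.57
Vision plan: $23.83
Total deductions = $88.88 + $70.61 + $409.55 + $169.47 + $43.70 + $14.57 + $23.83 = $820.61
Net pay = $2,913.36 − $820.61 = $2,092.75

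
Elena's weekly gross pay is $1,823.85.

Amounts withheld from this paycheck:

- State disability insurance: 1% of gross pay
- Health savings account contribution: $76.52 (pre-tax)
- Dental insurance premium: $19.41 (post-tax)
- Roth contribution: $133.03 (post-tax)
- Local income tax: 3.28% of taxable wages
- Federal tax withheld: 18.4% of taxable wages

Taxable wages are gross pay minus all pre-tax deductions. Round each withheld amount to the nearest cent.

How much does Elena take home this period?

$1,197.83

Health savings account contribution: $76.52
Taxable wages = $1,823.85 − $76.52 = $1,747.33
Federal tax withheld: $1,747.33 × 0.184 = $321.51
Local income tax: $1,747.33 × 0.0328 = $57.31
State disability insurance: $1,823.85 × 0.01 = $18.24
Dental insurance premium: $19.41
Roth contribution: $133.03
Total deductions = $76.52 + $321.51 + $57.31 + $18.24 + $19.41 + $133.03 = $626.02
Net pay = $1,823.85 − $626.02 = $1,197.83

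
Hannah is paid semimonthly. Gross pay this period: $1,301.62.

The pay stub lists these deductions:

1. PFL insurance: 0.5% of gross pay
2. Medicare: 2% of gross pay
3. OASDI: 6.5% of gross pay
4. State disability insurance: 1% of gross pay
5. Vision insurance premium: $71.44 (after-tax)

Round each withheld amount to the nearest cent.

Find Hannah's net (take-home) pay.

OASDI: $1,301.62 × 0.065 = $84.61
Medicare: $1,301.62 × 0.02 = $26.03
State disability insurance: $1,301.62 × 0.01 = $13.02
PFL insurance: $1,301.62 × 0.005 = $6.51
Vision insurance premium: $71.44
Total deductions = $84.61 + $26.03 + $13.02 + $6.51 + $71.44 = $201.61
Net pay = $1,301.62 − $201.61 = $1,100.01

$1,100.01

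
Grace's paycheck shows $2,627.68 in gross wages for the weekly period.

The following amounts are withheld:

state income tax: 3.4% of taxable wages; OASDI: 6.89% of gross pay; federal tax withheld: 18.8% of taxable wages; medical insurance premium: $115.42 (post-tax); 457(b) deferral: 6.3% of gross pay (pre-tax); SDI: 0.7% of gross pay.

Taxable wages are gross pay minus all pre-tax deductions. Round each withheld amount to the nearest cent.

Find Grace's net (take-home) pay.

$1,600.69

457(b) deferral: $2,627.68 × 0.063 = $165.54
Taxable wages = $2,627.68 − $165.54 = $2,462.14
Federal tax withheld: $2,462.14 × 0.188 = $462.88
State income tax: $2,462.14 × 0.034 = $83.71
SDI: $2,627.68 × 0.007 = $18.39
OASDI: $2,627.68 × 0.0689 = $181.05
Medical insurance premium: $115.42
Total deductions = $165.54 + $462.88 + $83.71 + $18.39 + $181.05 + $115.42 = $1,026.99
Net pay = $2,627.68 − $1,026.99 = $1,600.69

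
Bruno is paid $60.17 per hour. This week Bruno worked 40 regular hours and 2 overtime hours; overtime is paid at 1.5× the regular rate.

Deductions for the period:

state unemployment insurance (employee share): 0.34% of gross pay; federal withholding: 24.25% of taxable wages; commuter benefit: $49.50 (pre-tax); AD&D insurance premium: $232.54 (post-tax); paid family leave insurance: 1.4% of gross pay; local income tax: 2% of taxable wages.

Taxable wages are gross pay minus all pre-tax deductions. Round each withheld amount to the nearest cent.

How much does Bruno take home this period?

Regular pay: 40 × $60.17 = $2,406.80
Overtime pay: 2 × $60.17 × 1.5 = $180.51
Gross pay = $2,406.80 + $180.51 = $2,587.31
Commuter benefit: $49.50
Taxable wages = $2,587.31 − $49.50 = $2,537.81
Federal withholding: $2,537.81 × 0.2425 = $615.42
Local income tax: $2,537.81 × 0.02 = $50.76
State unemployment insurance (employee share): $2,587.31 × 0.0034 = $8.80
Paid family leave insurance: $2,587.31 × 0.014 = $36.22
AD&D insurance premium: $232.54
Total deductions = $49.50 + $615.42 + $50.76 + $8.80 + $36.22 + $232.54 = $993.24
Net pay = $2,587.31 − $993.24 = $1,594.07

$1,594.07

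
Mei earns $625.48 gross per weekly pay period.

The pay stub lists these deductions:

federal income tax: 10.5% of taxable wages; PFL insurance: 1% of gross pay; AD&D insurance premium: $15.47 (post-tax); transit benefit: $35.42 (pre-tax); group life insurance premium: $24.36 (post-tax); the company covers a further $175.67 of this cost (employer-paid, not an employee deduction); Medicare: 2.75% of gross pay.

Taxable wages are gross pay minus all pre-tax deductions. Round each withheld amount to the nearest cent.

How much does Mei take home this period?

$464.82

Transit benefit: $35.42
Taxable wages = $625.48 − $35.42 = $590.06
Federal income tax: $590.06 × 0.105 = $61.96
PFL insurance: $625.48 × 0.01 = $6.25
Medicare: $625.48 × 0.0275 = $17.20
Group life insurance premium: $24.36
AD&D insurance premium: $15.47
(Employer's $175.67 toward group life insurance premium is not withheld from the employee.)
Total deductions = $35.42 + $61.96 + $6.25 + $17.20 + $24.36 + $15.47 = $160.66
Net pay = $625.48 − $160.66 = $464.82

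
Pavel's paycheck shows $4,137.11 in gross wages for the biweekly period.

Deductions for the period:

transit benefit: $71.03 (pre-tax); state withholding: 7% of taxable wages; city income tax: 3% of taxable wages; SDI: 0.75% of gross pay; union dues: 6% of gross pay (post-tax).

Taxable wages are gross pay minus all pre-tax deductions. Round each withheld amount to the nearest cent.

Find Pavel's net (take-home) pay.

$3,380.21

Transit benefit: $71.03
Taxable wages = $4,137.11 − $71.03 = $4,066.08
City income tax: $4,066.08 × 0.03 = $121.98
State withholding: $4,066.08 × 0.07 = $284.63
SDI: $4,137.11 × 0.0075 = $31.03
Union dues: $4,137.11 × 0.06 = $248.23
Total deductions = $71.03 + $121.98 + $284.63 + $31.03 + $248.23 = $756.90
Net pay = $4,137.11 − $756.90 = $3,380.21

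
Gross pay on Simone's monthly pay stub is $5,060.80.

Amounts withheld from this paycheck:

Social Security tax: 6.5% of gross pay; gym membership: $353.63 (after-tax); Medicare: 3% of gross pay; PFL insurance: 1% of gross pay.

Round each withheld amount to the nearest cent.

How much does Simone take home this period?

$4,175.79

PFL insurance: $5,060.80 × 0.01 = $50.61
Medicare: $5,060.80 × 0.03 = $151.82
Social Security tax: $5,060.80 × 0.065 = $328.95
Gym membership: $353.63
Total deductions = $50.61 + $151.82 + $328.95 + $353.63 = $885.01
Net pay = $5,060.80 − $885.01 = $4,175.79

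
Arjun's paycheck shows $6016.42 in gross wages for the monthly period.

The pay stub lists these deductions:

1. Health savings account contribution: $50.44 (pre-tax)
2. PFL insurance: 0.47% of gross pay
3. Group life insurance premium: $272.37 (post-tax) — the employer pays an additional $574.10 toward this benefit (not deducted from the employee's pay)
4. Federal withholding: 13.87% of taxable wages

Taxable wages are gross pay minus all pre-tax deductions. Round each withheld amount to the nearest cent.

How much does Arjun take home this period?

Health savings account contribution: $50.44
Taxable wages = $6016.42 − $50.44 = $5965.98
Federal withholding: $5965.98 × 0.1387 = $827.48
PFL insurance: $6016.42 × 0.0047 = $28.28
Group life insurance premium: $272.37
(Employer's $574.10 toward group life insurance premium is not withheld from the employee.)
Total deductions = $50.44 + $827.48 + $28.28 + $272.37 = $1178.57
Net pay = $6016.42 − $1178.57 = $4837.85

$4837.85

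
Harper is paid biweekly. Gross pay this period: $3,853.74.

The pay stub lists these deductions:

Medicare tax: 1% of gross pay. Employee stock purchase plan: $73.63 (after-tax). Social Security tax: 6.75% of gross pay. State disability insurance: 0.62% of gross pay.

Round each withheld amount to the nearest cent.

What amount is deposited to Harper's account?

Medicare tax: $3,853.74 × 0.01 = $38.54
Social Security tax: $3,853.74 × 0.0675 = $260.13
State disability insurance: $3,853.74 × 0.0062 = $23.89
Employee stock purchase plan: $73.63
Total deductions = $38.54 + $260.13 + $23.89 + $73.63 = $396.19
Net pay = $3,853.74 − $396.19 = $3,457.55

$3,457.55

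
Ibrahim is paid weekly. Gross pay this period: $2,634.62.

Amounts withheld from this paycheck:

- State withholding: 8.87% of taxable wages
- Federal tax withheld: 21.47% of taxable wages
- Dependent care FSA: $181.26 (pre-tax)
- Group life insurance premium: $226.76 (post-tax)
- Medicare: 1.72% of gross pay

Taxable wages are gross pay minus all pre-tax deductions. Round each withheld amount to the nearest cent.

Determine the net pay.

$1,436.93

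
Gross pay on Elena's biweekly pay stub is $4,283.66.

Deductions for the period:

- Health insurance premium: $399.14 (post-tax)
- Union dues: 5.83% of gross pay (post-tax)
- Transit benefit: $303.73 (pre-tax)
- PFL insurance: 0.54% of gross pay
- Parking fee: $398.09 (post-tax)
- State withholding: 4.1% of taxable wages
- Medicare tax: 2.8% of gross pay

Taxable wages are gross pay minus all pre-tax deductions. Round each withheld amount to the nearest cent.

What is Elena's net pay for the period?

$2,626.71

Transit benefit: $303.73
Taxable wages = $4,283.66 − $303.73 = $3,979.93
State withholding: $3,979.93 × 0.041 = $163.18
Medicare tax: $4,283.66 × 0.028 = $119.94
PFL insurance: $4,283.66 × 0.0054 = $23.13
Union dues: $4,283.66 × 0.0583 = $249.74
Health insurance premium: $399.14
Parking fee: $398.09
Total deductions = $303.73 + $163.18 + $119.94 + $23.13 + $249.74 + $399.14 + $398.09 = $1,656.95
Net pay = $4,283.66 − $1,656.95 = $2,626.71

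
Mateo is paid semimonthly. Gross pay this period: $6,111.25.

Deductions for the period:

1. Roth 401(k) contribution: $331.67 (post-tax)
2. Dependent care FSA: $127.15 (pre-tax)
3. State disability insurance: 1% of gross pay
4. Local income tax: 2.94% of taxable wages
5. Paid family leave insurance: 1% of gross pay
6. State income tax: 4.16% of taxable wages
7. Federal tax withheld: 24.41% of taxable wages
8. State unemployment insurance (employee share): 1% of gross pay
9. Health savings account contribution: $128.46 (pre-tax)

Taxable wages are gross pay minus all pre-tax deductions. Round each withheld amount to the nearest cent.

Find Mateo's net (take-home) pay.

Health savings account contribution: $128.46
Dependent care FSA: $127.15
Pre-tax total = $128.46 + $127.15 = $255.61
Taxable wages = $6,111.25 − $255.61 = $5,855.64
Federal tax withheld: $5,855.64 × 0.2441 = $1,429.36
Local income tax: $5,855.64 × 0.0294 = $172.16
State income tax: $5,855.64 × 0.0416 = $243.59
State disability insurance: $6,111.25 × 0.01 = $61.11
State unemployment insurance (employee share): $6,111.25 × 0.01 = $61.11
Paid family leave insurance: $6,111.25 × 0.01 = $61.11
Roth 401(k) contribution: $331.67
Total deductions = $128.46 + $127.15 + $1,429.36 + $172.16 + $243.59 + $61.11 + $61.11 + $61.11 + $331.67 = $2,615.72
Net pay = $6,111.25 − $2,615.72 = $3,495.53

$3,495.53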